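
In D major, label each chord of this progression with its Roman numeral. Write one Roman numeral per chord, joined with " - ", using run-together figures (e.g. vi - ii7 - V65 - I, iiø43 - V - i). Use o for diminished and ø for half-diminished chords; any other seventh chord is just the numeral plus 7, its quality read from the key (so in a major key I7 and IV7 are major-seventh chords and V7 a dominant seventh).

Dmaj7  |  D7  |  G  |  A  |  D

I7 - V7/IV - IV - V - I

Dmaj7 has root D, degree 1 in D major, so I7.
D7 is the secondary dominant of IV (dominant seventh chord on D): V7/IV.
G: major triad on G = scale degree 4 → IV.
A has root A, degree 5 in D major, so V.
D: root D is the tonic; major triad there is I.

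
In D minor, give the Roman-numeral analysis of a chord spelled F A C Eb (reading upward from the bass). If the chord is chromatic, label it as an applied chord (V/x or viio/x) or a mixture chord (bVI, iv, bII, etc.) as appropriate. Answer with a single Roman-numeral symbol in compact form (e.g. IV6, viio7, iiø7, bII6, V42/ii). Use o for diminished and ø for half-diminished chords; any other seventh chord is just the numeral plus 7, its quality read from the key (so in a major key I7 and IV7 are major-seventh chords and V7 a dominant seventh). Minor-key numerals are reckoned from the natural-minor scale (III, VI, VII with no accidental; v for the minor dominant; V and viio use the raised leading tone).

V7/VI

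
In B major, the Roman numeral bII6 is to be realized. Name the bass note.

E

bII in B major has root C; the chord is C-E-G.
The figure 6 means first inversion — the third is in the bass.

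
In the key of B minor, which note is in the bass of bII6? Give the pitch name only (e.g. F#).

E

bII in B minor has root C; the chord is C-E-G.
The figure 6 means first inversion — the third is in the bass.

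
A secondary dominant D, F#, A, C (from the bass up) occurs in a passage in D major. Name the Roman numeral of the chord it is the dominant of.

IV

The chord is a dominant seventh chord on D.
A dominant resolves down a perfect fifth: D → G. In D major, G is scale degree 4, i.e. IV.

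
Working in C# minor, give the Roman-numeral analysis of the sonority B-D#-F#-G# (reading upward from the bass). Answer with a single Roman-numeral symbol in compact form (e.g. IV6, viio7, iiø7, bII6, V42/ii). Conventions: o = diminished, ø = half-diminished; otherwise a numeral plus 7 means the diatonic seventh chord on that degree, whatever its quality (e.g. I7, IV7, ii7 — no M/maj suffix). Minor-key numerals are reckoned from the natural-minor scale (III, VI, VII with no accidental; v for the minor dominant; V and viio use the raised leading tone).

v65

Stacked in thirds the chord is G#-B-D#-F#: a minor seventh chord on G#.
G# is scale degree 5 in C# minor, and a minor seventh chord on that degree is written v7.
With B in the bass the chord is in first inversion, so the figured bass is 65.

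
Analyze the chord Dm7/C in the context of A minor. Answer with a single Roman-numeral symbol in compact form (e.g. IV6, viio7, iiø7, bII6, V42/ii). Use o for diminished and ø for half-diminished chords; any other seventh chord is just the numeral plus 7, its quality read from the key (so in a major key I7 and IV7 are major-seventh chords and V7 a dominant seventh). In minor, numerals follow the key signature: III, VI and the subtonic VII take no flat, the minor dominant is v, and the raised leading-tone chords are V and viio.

iv42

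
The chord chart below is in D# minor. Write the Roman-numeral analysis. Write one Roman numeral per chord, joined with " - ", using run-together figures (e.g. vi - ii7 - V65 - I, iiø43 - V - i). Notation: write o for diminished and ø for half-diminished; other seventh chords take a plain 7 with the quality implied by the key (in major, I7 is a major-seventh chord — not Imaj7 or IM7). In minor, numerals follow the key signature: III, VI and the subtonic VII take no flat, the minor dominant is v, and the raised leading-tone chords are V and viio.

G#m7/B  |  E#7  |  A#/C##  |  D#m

iv65 - V7/V - V6 - i

G#m7/B has root G#, degree 4 in D# minor, so iv65.
E#7: a dominant seventh chord on E#, the applied dominant of V → V7/V.
A#/C##: root A# is the dominant; major triad there is V6.
D#m has root D#, degree 1 in D# minor, so i.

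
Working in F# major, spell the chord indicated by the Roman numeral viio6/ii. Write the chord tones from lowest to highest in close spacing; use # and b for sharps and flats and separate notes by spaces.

A# C# F##

The slash marks an applied leading-tone chord: viio of ii. In F# major, ii is G#, so the leading tone to it is F##, a half step below.
Building a diminished triad on F## gives F##-A#-C#.
The figured bass 6 indicates first inversion, placing the third (A#) in the bass: A#-C#-F##.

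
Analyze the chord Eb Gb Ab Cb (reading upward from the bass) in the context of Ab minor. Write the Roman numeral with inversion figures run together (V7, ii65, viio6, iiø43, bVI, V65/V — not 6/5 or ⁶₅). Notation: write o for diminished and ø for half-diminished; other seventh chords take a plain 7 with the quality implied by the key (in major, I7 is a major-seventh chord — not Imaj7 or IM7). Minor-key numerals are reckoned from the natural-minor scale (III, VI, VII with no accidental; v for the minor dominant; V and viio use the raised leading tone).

i43

The pitches Ab-Cb-Eb-Gb form a minor seventh chord rooted on Ab.
In Ab minor, Ab is the tonic; the diatonic minor seventh chord there is i7.
With Eb in the bass the chord is in second inversion, so the figured bass is 43.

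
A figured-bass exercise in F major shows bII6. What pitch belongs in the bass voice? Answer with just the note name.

Bb

bII in F major has root Gb; the chord is Gb-Bb-Db.
The figure 6 means first inversion — the third is in the bass.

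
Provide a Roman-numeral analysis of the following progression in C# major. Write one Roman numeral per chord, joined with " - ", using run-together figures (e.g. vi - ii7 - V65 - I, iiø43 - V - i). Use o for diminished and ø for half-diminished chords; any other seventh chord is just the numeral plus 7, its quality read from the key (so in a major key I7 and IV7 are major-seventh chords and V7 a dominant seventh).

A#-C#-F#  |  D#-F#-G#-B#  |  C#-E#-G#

IV6 - V43 - I

A#-C#-F# has root F#, degree 4 in C# major, so IV6.
D#-F#-G#-B#: root G# is the dominant; dominant seventh chord there is V43.
C#-E#-G#: major triad on C# = scale degree 1 → I.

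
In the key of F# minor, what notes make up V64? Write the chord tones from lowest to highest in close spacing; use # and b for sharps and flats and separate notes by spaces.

G# C# E#

In F# minor, scale degree 5 is C#. The dominant is major (leading tone raised), so V is a major triad.
Stacking thirds from C# gives C#-E#-G#.
With the 64 figure the chord is in second inversion; from the bass G# upward in close position it reads G#-C#-E#.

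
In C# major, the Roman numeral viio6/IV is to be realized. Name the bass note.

G#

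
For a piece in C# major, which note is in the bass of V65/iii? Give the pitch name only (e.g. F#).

The applied chord V65/iii is rooted on B#: B#-D##-F##-A#.
The figure 65 means first inversion — the third is in the bass.

D##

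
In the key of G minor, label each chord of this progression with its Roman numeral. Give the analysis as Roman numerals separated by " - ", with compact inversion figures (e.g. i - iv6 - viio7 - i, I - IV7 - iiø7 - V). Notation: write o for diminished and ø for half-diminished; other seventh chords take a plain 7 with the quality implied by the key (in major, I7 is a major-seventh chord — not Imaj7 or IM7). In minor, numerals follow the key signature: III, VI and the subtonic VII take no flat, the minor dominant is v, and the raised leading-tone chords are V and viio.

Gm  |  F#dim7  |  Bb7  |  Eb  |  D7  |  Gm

Gm: minor triad on G = scale degree 1 → i.
F#dim7: root F# is the leading tone; fully diminished seventh chord there is viio7.
Bb7: a dominant seventh chord on Bb, the applied dominant of VI → V7/VI.
Eb: root Eb is the submediant; major triad there is VI.
D7 has root D, degree 5 in G minor, so V7.
Gm: root G is the tonic; minor triad there is i.

i - viio7 - V7/VI - VI - V7 - i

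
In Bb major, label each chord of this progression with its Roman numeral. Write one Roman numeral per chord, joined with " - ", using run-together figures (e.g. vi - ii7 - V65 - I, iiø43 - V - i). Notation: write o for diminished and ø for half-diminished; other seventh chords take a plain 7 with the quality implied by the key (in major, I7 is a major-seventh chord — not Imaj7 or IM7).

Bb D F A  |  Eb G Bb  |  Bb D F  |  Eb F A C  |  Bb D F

I7 - IV - I - V42 - I

Bb-D-F-A: major seventh chord on Bb = scale degree 1 → I7.
Eb-G-Bb: major triad on Eb = scale degree 4 → IV.
Bb-D-F: root Bb is the tonic; major triad there is I.
Eb-F-A-C: root F is the dominant; dominant seventh chord there is V42.
Bb-D-F: root Bb is the tonic; major triad there is I.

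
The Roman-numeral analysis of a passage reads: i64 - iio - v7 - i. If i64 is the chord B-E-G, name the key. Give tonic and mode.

The chord Em/B is a minor triad rooted on E; its label is i64.
If E is scale degree 1 and the mode makes that degree carry a minor triad, the tonic is E and the mode is minor.

E minor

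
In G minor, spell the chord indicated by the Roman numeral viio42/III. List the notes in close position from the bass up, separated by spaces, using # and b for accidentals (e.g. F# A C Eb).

Gb A C Eb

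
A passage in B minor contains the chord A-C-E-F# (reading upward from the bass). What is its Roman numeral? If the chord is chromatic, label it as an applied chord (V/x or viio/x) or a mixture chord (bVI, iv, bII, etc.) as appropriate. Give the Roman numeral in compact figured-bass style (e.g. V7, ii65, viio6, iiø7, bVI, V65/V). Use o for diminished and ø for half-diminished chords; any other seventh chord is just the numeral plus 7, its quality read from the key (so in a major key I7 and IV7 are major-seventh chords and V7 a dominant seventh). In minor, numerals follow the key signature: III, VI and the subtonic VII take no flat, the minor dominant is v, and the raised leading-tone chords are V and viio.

viiø65/VI

The pitches F#-A-C-E form a half-diminished seventh chord rooted on F#.
F# sits a half step below G (VI in B minor); a diminished chord there is the applied leading-tone chord of VI.
With A in the bass the chord is in first inversion, so the figured bass is 65.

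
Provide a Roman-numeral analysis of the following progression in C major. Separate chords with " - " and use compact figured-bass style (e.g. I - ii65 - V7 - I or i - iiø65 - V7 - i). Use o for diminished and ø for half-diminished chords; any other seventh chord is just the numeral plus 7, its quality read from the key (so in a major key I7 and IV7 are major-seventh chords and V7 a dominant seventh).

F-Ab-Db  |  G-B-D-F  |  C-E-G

bII6 - V7 - I

F-Ab-Db is non-diatonic — a major triad on the lowered supertonic (Db): the Neapolitan sixth, bII6 (third, F, in the bass — hence the 6).
G-B-D-F: dominant seventh chord on G = scale degree 5 → V7.
C-E-G has root C, degree 1 in C major, so I.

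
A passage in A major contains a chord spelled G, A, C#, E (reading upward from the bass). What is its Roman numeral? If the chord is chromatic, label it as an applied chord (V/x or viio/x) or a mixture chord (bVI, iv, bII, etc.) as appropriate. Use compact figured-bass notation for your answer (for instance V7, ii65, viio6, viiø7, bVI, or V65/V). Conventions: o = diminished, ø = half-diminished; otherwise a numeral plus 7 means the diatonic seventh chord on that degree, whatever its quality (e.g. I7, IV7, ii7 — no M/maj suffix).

V42/IV

Stacked in thirds the chord is A-C#-E-G: a dominant seventh chord on A.
A is not a diatonic chord root with this quality in A major, but it lies a perfect fifth above D (IV), so the chord functions as an applied dominant of IV.
With G in the bass the chord is in third inversion, so the figured bass is 42.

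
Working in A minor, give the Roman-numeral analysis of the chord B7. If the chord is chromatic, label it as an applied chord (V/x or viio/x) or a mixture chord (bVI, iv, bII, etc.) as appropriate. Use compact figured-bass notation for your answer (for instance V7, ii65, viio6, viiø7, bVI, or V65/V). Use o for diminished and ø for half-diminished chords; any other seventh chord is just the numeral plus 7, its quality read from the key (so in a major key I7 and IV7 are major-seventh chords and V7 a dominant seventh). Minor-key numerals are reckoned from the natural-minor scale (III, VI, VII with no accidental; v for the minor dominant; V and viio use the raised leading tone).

V7/V

The pitches B-D#-F#-A form a dominant seventh chord rooted on B.
B is not a diatonic chord root with this quality in A minor, but it lies a perfect fifth above E (V), so the chord functions as an applied dominant of V.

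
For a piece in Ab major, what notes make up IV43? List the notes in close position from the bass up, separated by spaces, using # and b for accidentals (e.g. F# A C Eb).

In Ab major, the fourth degree is Db, and the diatonic chord built there is a major seventh chord.
That chord is spelled Db-F-Ab-C.
The figured bass 43 indicates second inversion, placing the fifth (Ab) in the bass: Ab-C-Db-F.

Ab C Db F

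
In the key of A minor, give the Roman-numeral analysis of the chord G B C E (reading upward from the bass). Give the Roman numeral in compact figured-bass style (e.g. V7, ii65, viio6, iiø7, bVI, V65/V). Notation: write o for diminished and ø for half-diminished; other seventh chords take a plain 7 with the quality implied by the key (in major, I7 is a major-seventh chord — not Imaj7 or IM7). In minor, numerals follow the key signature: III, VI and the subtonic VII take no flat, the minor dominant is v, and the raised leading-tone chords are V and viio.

III43

Stacked in thirds the chord is C-E-G-B: a major seventh chord on C.
In A minor, C is the mediant; the diatonic major seventh chord there is III7.
With G in the bass the chord is in second inversion, so the figured bass is 43.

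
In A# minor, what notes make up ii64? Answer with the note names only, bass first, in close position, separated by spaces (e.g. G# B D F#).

F## B# D#

ii64 is the minor supertonic, borrowed from the parallel major (the Dorian ii). In A# minor that root is B#.
So the chord is B#-D#-F##.
The figured bass 64 indicates second inversion, placing the fifth (F##) in the bass: F##-B#-D#.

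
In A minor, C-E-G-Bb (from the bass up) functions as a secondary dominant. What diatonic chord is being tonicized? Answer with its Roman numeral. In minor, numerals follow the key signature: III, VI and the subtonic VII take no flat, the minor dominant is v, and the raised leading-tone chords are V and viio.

VI

The chord is a dominant seventh chord on C.
A dominant resolves down a perfect fifth: C → F. In A minor, F is scale degree 6, i.e. VI.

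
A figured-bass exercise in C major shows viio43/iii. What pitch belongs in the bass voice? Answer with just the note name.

A

The applied chord viio43/iii is rooted on D#: D#-F#-A-C.
The figure 43 means second inversion — the fifth is in the bass.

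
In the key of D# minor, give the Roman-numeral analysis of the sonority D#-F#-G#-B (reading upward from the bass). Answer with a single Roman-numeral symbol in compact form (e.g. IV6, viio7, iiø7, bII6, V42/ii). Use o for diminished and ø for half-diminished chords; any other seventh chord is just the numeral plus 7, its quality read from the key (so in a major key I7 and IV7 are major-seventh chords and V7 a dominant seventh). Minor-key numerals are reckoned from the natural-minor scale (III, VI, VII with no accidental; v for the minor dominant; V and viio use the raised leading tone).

The pitches G#-B-D#-F# form a minor seventh chord rooted on G#.
G# is scale degree 4 in D# minor, and a minor seventh chord on that degree is written iv7.
With D# in the bass the chord is in second inversion, so the figured bass is 43.

iv43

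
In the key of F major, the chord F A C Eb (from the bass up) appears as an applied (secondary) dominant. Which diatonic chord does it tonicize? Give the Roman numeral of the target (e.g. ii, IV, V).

IV

The chord is a dominant seventh chord on F.
A dominant resolves down a perfect fifth: F → Bb. In F major, Bb is scale degree 4, i.e. IV.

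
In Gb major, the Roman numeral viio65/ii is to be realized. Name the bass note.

Bb

The applied chord viio65/ii is rooted on G: G-Bb-Db-Fb.
The figure 65 means first inversion — the third is in the bass.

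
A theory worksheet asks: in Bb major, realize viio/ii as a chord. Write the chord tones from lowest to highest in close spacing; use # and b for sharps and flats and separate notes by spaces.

The slash marks an applied leading-tone chord: viio of ii. In Bb major, ii is C, so the leading tone to it is B, a half step below.
Building a diminished triad on B gives B-D-F.

B D F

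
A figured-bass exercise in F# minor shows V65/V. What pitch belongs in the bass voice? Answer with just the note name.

The applied chord V65/V is rooted on G#: G#-B#-D#-F#.
The figure 65 means first inversion — the third is in the bass.

B#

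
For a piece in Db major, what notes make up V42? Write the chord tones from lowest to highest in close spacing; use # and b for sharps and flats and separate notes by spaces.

The numeral's case and figure indicate a dominant seventh chord. In Db major its root, scale degree 5, is Ab.
That chord is spelled Ab-C-Eb-Gb.
The figured bass 42 indicates third inversion, placing the seventh (Gb) in the bass: Gb-Ab-C-Eb.

Gb Ab C Eb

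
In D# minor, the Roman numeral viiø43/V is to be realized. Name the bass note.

D#

The applied chord viiø43/V is rooted on G##: G##-B#-D#-F##.
The figure 43 means second inversion — the fifth is in the bass.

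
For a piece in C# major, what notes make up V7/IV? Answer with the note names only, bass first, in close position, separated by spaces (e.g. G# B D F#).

C# E# G# B

The slash means an applied dominant: we want the dominant of IV. In C# major, IV is F# major, and its dominant is built on C#.
Building a dominant seventh chord on C# gives C#-E#-G#-B.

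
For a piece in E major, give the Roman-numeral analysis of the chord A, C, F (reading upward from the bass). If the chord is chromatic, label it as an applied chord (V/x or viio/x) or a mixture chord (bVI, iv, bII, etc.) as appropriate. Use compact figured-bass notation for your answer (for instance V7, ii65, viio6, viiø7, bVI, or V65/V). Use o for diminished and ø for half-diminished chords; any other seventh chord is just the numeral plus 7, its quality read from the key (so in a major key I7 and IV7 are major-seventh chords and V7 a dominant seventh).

bII6

Stacked in thirds the chord is F-A-C: a major triad on F.
F is the lowered second degree of E major (diatonic 2 would be F#). This is the Neapolitan sixth — a major triad on the lowered second degree, here in its customary first inversion.
With A in the bass the chord is in first inversion, so the figured bass is 6.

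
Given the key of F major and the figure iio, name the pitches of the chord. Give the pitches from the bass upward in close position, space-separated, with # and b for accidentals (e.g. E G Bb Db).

Scale degree 2 in F major is G; here the chord built on it is altered to a diminished triad. iio is the diminished supertonic triad, borrowed from the parallel minor.
So the chord is G-Bb-Db.

G Bb Db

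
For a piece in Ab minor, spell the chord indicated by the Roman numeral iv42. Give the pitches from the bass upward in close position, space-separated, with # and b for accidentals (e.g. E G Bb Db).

In Ab minor, the fourth degree is Db, and the diatonic chord built there is a minor seventh chord.
Stacking thirds from Db gives Db-Fb-Ab-Cb.
The figured bass 42 indicates third inversion, placing the seventh (Cb) in the bass: Cb-Db-Fb-Ab.

Cb Db Fb Ab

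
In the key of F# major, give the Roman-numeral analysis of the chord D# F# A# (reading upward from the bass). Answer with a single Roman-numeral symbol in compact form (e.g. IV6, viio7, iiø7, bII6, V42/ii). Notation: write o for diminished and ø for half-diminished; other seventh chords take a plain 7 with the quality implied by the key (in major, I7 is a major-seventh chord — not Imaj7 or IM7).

vi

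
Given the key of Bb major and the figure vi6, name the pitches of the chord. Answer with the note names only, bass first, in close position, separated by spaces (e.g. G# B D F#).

In Bb major, the sixth degree is G, and the diatonic chord built there is a minor triad.
Stacking thirds from G gives G-Bb-D.
With the 6 figure the chord is in first inversion; from the bass Bb upward in close position it reads Bb-D-G.

Bb D G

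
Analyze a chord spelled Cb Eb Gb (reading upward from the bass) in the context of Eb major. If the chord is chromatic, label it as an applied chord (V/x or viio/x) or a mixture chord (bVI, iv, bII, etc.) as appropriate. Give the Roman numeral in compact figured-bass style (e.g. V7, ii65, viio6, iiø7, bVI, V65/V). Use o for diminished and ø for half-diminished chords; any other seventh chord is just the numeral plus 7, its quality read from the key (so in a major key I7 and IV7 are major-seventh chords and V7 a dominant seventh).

bVI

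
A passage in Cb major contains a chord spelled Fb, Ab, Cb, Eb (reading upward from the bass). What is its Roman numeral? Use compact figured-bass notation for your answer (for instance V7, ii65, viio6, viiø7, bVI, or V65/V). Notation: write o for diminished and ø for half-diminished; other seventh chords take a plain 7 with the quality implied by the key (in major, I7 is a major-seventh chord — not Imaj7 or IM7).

The pitches Fb-Ab-Cb-Eb form a major seventh chord rooted on Fb.
Fb is scale degree 4 in Cb major, and a major seventh chord on that degree is written IV7.

IV7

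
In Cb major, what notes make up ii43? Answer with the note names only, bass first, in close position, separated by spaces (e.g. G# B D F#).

Ab Cb Db Fb

In Cb major, scale degree 2 is Db, and the diatonic chord built there is a minor seventh chord.
That chord is spelled Db-Fb-Ab-Cb.
The figured bass 43 indicates second inversion, placing the fifth (Ab) in the bass: Ab-Cb-Db-Fb.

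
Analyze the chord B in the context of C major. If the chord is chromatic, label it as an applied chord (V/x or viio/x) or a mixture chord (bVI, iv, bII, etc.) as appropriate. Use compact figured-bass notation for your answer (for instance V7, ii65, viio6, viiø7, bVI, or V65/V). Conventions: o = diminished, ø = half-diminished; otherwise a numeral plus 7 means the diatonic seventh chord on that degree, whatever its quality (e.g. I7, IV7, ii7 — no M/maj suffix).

V/iii

Stacked in thirds the chord is B-D#-F#: a major triad on B.
B is not a diatonic chord root with this quality in C major, but it lies a perfect fifth above E (iii), so the chord functions as an applied dominant of iii.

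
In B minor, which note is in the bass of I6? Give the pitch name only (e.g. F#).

I in B minor has root B; the chord is B-D#-F#.
The figure 6 means first inversion — the third is in the bass.

D#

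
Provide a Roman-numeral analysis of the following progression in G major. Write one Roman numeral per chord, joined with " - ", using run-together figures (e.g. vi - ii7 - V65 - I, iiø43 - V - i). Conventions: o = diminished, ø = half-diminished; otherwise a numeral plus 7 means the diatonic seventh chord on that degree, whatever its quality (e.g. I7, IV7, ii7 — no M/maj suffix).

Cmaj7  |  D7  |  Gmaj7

Cmaj7: major seventh chord on C = scale degree 4 → IV7.
D7: dominant seventh chord on D = scale degree 5 → V7.
Gmaj7 has root G, degree 1 in G major, so I7.

IV7 - V7 - I7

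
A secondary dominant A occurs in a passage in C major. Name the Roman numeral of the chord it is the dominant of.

ii

The chord is a major triad on A.
A dominant resolves down a perfect fifth: A → D. In C major, D is scale degree 2, i.e. ii.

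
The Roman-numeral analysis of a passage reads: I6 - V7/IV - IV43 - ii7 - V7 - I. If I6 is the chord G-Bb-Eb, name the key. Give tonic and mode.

Eb major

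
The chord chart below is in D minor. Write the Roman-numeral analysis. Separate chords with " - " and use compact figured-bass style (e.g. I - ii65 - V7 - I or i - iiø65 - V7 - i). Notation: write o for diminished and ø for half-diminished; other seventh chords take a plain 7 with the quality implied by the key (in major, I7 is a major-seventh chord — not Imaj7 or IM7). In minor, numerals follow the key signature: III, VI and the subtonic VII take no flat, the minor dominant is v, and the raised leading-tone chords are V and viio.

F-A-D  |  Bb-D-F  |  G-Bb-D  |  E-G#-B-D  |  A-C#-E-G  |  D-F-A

i6 - VI - iv - V7/V - V7 - i

F-A-D: minor triad on D = scale degree 1 → i6.
Bb-D-F has root Bb, degree 6 in D minor, so VI.
G-Bb-D: root G is the subdominant; minor triad there is iv.
E-G#-B-D: chromatic; E is V of V, so V7/V.
A-C#-E-G: dominant seventh chord on A = scale degree 5 → V7.
D-F-A: root D is the tonic; minor triad there is i.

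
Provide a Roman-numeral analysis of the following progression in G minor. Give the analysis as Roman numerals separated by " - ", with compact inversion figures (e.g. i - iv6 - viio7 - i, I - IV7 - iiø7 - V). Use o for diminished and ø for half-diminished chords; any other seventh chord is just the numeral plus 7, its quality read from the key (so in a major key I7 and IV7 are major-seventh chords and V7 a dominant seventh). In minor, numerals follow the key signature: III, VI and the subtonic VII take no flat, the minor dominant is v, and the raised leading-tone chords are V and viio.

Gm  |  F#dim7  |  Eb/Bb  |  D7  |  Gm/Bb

i - viio7 - VI64 - V7 - i6

Gm: minor triad on G = scale degree 1 → i.
F#dim7 has root F#, degree 7 in G minor, so viio7.
Eb/Bb has root Eb, degree 6 in G minor, so VI64.
D7: dominant seventh chord on D = scale degree 5 → V7.
Gm/Bb: root G is the tonic; minor triad there is i6.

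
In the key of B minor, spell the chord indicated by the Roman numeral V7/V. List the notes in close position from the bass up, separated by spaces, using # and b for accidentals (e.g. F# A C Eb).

The slash means an applied dominant: we want the dominant of V. In B minor, V is F# major, and its dominant is built on C#.
Building a dominant seventh chord on C# gives C#-E#-G#-B.

C# E# G# B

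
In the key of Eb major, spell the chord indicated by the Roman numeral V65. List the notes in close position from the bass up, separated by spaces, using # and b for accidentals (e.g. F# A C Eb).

D F Ab Bb

In Eb major, the dominant is Bb, and the diatonic chord built there is a dominant seventh chord.
Stacking thirds from Bb gives Bb-D-F-Ab.
The figured bass 65 indicates first inversion, placing the third (D) in the bass: D-F-Ab-Bb.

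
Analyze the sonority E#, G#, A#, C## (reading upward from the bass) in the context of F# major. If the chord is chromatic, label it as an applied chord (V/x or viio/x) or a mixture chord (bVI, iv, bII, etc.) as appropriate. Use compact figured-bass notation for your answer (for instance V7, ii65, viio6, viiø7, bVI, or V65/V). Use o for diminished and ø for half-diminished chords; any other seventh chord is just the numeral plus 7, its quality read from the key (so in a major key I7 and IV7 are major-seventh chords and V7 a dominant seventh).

V43/vi

Stacked in thirds the chord is A#-C##-E#-G#: a dominant seventh chord on A#.
A# is not a diatonic chord root with this quality in F# major, but it lies a perfect fifth above D# (vi), so the chord functions as an applied dominant of vi.
With E# in the bass the chord is in second inversion, so the figured bass is 43.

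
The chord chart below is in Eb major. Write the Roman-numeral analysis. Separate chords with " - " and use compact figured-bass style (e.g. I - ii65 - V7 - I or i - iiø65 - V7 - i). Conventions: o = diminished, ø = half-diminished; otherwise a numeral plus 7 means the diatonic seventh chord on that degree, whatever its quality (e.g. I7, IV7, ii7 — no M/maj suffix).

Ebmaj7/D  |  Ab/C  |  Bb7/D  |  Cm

Ebmaj7/D: major seventh chord on Eb = scale degree 1 → I42.
Ab/C has root Ab, degree 4 in Eb major, so IV6.
Bb7/D: dominant seventh chord on Bb = scale degree 5 → V65.
Cm: root C is the submediant; minor triad there is vi.

I42 - IV6 - V65 - vi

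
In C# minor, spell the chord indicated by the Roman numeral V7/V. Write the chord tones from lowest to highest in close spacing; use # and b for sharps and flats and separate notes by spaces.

D# F## A# C#

The slash means an applied dominant: we want the dominant of V. In C# minor, V is G# major, and its dominant is built on D#.
Building a dominant seventh chord on D# gives D#-F##-A#-C#.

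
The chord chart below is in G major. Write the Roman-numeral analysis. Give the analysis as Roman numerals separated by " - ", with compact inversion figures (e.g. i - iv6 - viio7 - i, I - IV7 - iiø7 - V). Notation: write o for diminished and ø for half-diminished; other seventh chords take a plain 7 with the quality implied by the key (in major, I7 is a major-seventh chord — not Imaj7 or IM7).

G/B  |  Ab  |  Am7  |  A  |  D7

I6 - bII - ii7 - V/V - V7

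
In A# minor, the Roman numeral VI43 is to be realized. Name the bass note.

C#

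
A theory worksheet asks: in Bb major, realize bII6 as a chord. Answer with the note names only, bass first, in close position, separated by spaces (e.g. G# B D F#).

Scale degree 2 in Bb major is C; lowering it a half step gives Cb. bII6 is the Neapolitan sixth — a major triad on the lowered second degree, here in its customary first inversion.
So the chord is Cb-Eb-Gb.
The figured bass 6 indicates first inversion, placing the third (Eb) in the bass: Eb-Gb-Cb.

Eb Gb Cb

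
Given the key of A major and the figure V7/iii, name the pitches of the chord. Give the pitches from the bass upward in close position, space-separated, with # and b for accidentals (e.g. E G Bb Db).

The slash means an applied dominant: we want the dominant of iii. In A major, iii is C# minor, and its dominant is built on G#.
Building a dominant seventh chord on G# gives G#-B#-D#-F#.

G# B# D# F#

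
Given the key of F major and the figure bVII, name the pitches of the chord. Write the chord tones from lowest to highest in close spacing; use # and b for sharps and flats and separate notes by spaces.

Eb G Bb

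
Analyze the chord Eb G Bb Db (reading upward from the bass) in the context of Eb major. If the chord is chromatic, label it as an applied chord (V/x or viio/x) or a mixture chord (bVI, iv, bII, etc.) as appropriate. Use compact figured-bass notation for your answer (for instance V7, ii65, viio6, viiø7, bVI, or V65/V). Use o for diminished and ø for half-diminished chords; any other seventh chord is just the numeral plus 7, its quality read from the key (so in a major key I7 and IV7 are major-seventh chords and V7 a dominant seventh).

Stacked in thirds the chord is Eb-G-Bb-Db: a dominant seventh chord on Eb.
Eb is not a diatonic chord root with this quality in Eb major, but it lies a perfect fifth above Ab (IV), so the chord functions as an applied dominant of IV.

V7/IV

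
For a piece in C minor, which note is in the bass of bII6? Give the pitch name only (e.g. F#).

F

bII in C minor has root Db; the chord is Db-F-Ab.
The figure 6 means first inversion — the third is in the bass.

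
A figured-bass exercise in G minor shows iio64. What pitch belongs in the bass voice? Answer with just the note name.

Eb

iio in G minor has root A; the chord is A-C-Eb.
The figure 64 means second inversion — the fifth is in the bass.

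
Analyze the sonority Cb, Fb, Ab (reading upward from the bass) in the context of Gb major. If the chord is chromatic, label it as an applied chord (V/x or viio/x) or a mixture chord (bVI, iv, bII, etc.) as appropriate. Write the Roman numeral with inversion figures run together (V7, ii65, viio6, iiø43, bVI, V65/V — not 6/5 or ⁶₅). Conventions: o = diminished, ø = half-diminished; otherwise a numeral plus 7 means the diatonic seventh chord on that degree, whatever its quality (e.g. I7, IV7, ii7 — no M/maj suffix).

The pitches Fb-Ab-Cb form a major triad rooted on Fb.
Fb is the lowered seventh degree of Gb major (diatonic 7 would be F). This is a major triad on the lowered seventh degree (the subtonic), borrowed from the parallel minor.
With Cb in the bass the chord is in second inversion, so the figured bass is 64.

bVII64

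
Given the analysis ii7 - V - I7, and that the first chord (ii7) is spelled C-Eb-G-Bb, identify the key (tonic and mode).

ii7 is given as C-Eb-G-Bb — a minor seventh chord with root C.
ii7 on C implies C is the supertonic; that puts the tonic at Bb, and the lowercase numeral fits major mode.

Bb major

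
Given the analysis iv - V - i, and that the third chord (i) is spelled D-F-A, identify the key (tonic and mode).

D minor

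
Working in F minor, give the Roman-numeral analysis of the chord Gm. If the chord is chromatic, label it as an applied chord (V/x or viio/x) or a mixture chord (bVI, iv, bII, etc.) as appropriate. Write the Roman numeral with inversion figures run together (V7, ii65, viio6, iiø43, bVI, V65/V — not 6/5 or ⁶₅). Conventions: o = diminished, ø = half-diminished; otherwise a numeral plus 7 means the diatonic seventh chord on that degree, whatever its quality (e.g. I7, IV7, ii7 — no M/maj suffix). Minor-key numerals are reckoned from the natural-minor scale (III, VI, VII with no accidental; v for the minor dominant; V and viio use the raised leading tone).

ii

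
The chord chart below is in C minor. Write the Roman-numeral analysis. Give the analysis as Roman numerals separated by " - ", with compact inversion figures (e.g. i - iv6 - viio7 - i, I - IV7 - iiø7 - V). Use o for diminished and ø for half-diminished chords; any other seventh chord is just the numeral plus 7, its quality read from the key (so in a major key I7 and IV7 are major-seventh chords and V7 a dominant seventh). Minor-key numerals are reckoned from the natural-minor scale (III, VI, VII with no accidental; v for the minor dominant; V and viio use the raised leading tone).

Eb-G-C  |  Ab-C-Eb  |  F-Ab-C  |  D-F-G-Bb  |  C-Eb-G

i6 - VI - iv - v43 - i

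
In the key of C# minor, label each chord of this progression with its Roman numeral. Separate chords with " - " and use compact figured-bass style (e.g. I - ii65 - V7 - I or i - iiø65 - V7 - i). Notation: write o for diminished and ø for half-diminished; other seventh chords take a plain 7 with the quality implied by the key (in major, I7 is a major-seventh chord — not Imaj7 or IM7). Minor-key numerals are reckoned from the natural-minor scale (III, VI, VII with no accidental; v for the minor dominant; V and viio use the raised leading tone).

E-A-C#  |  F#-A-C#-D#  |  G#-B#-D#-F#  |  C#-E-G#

VI64 - iiø65 - V7 - i

E-A-C#: root A is the submediant; major triad there is VI64.
F#-A-C#-D#: root D# is the supertonic; half-diminished seventh chord there is iiø65.
G#-B#-D#-F#: dominant seventh chord on G# = scale degree 5 → V7.
C#-E-G# has root C#, degree 1 in C# minor, so i.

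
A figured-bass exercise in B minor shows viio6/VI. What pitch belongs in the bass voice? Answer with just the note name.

The applied chord viio6/VI is rooted on F#: F#-A-C.
The figure 6 means first inversion — the third is in the bass.

A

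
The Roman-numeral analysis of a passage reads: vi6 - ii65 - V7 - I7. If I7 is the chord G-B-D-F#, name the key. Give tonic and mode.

G major

The chord Gmaj7 is a major seventh chord rooted on G; its label is I7.
If G is scale degree 1 and the mode makes that degree carry a major seventh chord, the tonic is G and the mode is major.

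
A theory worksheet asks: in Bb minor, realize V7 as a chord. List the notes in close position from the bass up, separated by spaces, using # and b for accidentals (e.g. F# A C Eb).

F A C Eb

In Bb minor, the fifth degree is F. The dominant is major (leading tone raised), so V is a dominant seventh chord.
Stacking thirds from F gives F-A-C-Eb.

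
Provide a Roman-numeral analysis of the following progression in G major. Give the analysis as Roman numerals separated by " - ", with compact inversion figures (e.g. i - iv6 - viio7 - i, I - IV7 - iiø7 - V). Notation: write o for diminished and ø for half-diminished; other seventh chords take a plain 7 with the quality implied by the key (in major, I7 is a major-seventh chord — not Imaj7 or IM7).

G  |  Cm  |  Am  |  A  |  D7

I - iv - ii - V/V - V7

G: root G is the tonic; major triad there is I.
Cm: minor triad on C — chromatic; iv (borrowed from the parallel minor).
Am has root A, degree 2 in G major, so ii.
A: chromatic; A is V of V, so V/V.
D7: dominant seventh chord on D = scale degree 5 → V7.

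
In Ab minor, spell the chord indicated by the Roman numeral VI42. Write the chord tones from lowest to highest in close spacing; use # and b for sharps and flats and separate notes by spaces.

Eb Fb Ab Cb

In Ab minor, scale degree 6 is Fb, and the diatonic chord built there is a major seventh chord.
That chord is spelled Fb-Ab-Cb-Eb.
With the 42 figure the chord is in third inversion; from the bass Eb upward in close position it reads Eb-Fb-Ab-Cb.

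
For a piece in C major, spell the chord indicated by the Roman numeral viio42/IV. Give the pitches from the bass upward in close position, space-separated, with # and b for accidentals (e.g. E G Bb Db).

Db E G Bb

The slash marks an applied leading-tone chord: viio of IV. In C major, IV is F, so the leading tone to it is E, a half step below.
Building a fully diminished seventh chord on E gives E-G-Bb-Db.
With the 42 figure the chord is in third inversion; from the bass Db upward in close position it reads Db-E-G-Bb.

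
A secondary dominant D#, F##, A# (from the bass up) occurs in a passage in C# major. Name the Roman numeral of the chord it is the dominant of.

The chord is a major triad on D#.
A dominant resolves down a perfect fifth: D# → G#. In C# major, G# is scale degree 5, i.e. V.

V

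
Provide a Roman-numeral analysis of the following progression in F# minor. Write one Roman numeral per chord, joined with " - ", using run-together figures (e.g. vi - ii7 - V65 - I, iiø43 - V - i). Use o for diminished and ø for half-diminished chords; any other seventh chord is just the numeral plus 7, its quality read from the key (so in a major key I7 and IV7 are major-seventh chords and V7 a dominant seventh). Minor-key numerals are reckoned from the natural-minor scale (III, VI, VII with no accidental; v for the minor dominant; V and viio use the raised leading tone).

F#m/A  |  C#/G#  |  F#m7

i6 - V64 - i7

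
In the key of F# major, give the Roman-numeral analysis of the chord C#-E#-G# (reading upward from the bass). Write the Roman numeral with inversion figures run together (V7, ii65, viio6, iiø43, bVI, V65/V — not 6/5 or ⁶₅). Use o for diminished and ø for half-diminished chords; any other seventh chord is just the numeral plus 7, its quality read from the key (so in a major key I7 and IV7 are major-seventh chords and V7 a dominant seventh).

V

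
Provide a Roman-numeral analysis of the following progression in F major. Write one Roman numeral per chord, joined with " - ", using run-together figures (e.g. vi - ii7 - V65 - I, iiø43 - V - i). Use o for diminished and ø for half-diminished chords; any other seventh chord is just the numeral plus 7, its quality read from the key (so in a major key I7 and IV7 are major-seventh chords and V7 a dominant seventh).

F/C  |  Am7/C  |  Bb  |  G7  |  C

I64 - iii65 - IV - V7/V - V

F/C: root F is the tonic; major triad there is I64.
Am7/C: minor seventh chord on A = scale degree 3 → iii65.
Bb: major triad on Bb = scale degree 4 → IV.
G7 is the secondary dominant of V (dominant seventh chord on G): V7/V.
C has root C, degree 5 in F major, so V.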